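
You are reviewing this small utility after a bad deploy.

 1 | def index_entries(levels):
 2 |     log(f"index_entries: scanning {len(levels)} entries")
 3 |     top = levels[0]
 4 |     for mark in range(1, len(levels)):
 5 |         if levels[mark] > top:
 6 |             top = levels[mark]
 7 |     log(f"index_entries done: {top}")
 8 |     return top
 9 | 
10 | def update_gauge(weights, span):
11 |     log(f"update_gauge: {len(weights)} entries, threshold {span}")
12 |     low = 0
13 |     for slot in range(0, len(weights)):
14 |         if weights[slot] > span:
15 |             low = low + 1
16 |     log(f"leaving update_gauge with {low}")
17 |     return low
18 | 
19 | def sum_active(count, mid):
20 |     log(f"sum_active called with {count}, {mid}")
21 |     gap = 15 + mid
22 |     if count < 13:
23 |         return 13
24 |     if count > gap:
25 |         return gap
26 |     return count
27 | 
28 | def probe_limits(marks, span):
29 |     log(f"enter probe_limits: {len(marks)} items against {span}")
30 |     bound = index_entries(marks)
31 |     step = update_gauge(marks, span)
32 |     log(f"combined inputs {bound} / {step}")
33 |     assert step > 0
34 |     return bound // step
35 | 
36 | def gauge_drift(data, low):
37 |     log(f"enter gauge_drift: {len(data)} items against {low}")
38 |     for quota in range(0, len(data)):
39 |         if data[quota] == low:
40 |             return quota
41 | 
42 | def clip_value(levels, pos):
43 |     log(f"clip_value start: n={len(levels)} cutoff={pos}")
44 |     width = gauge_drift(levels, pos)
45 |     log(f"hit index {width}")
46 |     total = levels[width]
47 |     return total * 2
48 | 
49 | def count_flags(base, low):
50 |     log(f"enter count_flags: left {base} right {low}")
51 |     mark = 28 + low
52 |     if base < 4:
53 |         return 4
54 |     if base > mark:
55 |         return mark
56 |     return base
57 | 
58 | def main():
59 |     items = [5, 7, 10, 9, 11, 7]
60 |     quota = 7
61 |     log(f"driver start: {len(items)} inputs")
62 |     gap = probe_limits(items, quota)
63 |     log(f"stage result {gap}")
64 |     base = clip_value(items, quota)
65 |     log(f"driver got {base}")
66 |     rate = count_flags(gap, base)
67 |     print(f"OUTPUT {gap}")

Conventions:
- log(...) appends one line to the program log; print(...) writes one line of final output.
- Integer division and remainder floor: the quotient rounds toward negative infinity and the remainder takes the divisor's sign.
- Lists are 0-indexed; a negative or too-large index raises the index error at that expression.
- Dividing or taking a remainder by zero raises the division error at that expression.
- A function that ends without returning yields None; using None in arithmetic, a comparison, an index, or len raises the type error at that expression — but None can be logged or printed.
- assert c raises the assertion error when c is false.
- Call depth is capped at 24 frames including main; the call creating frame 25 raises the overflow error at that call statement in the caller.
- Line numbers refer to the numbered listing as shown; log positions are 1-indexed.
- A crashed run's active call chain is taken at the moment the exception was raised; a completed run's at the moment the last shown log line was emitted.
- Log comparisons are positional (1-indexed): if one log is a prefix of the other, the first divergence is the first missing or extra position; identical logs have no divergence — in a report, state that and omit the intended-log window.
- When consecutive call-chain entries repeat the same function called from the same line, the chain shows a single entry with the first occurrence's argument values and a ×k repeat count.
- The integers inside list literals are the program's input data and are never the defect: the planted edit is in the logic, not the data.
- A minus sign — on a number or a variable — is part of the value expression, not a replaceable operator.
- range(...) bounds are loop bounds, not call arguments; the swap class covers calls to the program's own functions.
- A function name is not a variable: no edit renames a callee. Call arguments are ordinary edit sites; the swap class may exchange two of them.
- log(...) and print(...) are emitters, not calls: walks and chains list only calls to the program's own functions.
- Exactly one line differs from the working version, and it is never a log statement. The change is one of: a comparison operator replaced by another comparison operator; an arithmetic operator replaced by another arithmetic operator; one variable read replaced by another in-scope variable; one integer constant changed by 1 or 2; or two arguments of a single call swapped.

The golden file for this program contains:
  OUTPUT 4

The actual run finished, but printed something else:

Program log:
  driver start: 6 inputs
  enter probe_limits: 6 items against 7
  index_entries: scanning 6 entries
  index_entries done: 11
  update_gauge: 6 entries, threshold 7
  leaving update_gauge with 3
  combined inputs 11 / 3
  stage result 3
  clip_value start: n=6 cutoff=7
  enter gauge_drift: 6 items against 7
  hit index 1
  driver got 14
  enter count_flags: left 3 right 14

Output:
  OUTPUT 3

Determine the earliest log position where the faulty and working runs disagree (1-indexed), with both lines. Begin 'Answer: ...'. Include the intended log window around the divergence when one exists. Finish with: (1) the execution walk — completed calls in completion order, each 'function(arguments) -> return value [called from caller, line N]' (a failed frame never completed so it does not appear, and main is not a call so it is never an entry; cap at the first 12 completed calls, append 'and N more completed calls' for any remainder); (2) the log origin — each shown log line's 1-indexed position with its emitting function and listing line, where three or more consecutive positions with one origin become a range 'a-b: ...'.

Answer: none — the logs agree in full.
Execution walk:
  index_entries([5, 7, 10, 9, 11, 7]) -> 11  [called from probe_limits, line 30]
  update_gauge([5, 7, 10, 9, 11, 7], 7) -> 3  [called from probe_limits, line 31]
  probe_limits([5, 7, 10, 9, 11, 7], 7) -> 3  [called from main, line 62]
  gauge_drift([5, 7, 10, 9, 11, 7], 7) -> 1  [called from clip_value, line 44]
  clip_value([5, 7, 10, 9, 11, 7], 7) -> 14  [called from main, line 64]
  count_flags(3, 14) -> 4  [called from main, line 66]
Log origins:
  1: from main, line 61
  2: from probe_limits, line 29
  3: from index_entries, line 2
  4: from index_entries, line 7
  5: from update_gauge, line 11
  6: from update_gauge, line 16
  7: from probe_limits, line 32
  8: from main, line 63
  9: from clip_value, line 43
  10: from gauge_drift, line 37
  11: from clip_value, line 45
  12: from main, line 65
  13: from count_flags, line 50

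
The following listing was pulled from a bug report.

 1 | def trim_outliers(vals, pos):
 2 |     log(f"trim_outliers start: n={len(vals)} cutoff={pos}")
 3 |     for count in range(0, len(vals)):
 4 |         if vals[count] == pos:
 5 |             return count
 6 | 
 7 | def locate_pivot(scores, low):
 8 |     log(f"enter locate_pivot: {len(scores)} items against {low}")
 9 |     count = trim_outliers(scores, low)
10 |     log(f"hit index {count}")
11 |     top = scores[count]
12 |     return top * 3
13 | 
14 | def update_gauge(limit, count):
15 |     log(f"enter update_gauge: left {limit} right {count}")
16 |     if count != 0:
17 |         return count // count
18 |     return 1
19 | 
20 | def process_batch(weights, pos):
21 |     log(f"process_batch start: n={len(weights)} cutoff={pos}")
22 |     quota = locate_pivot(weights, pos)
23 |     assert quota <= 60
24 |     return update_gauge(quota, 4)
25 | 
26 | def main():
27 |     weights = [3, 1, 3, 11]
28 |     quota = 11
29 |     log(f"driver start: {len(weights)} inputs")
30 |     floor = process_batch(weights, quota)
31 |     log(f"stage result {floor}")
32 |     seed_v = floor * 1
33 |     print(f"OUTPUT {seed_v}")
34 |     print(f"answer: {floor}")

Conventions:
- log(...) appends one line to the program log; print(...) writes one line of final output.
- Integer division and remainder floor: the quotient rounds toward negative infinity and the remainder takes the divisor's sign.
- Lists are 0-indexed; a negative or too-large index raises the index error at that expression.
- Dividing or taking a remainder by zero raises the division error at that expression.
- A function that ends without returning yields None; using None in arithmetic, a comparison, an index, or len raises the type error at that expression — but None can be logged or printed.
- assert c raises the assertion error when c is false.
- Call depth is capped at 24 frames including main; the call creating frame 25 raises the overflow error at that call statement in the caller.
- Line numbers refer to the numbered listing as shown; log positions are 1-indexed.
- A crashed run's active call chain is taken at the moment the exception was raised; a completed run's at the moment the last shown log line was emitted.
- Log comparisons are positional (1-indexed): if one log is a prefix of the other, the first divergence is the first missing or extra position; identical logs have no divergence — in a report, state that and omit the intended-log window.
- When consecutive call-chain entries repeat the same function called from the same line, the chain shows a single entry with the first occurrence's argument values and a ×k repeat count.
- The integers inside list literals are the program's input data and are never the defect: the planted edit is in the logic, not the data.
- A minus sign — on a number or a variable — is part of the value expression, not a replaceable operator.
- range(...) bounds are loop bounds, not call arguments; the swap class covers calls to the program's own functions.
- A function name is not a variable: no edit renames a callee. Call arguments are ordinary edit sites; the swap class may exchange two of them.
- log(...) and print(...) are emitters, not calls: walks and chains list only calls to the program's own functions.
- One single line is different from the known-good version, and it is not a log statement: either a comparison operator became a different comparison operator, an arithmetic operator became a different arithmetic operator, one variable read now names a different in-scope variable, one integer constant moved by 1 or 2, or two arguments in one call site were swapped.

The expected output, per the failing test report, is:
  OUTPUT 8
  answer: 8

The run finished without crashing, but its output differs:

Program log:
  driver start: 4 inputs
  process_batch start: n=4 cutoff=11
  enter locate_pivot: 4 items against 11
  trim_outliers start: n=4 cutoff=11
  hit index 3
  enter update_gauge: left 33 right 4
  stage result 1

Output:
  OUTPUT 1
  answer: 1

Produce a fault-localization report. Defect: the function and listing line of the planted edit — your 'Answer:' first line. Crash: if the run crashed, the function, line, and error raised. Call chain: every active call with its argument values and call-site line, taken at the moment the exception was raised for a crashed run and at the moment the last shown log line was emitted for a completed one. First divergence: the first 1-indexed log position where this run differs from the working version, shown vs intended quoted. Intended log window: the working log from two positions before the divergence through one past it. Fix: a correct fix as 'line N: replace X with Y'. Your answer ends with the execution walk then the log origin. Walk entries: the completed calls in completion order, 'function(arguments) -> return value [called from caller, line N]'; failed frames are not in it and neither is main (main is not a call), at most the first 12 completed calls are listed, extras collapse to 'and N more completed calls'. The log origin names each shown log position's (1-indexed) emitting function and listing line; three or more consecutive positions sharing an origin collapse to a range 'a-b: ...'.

Answer: the defect is in update_gauge at line 17.
Key fact: At log position 7 the runs split — shown 'stage result 1', but the working version logs 'stage result 8'.
Call chain: main.
First divergence: position 7 — shown 'stage result 1', intended 'stage result 8'.
Intended log window:
  5: hit index 3
  6: enter update_gauge: left 33 right 4
  7: stage result 8
Execution walk:
  trim_outliers([3, 1, 3, 11], 11) -> 3  [called from locate_pivot, line 9]
  locate_pivot([3, 1, 3, 11], 11) -> 33  [called from process_batch, line 22]
  update_gauge(33, 4) -> 1  [called from process_batch, line 24]
  process_batch([3, 1, 3, 11], 11) -> 1  [called from main, line 30]
Log origin:
  1 — main, line 29
  2 — process_batch, line 21
  3 — locate_pivot, line 8
  4 — trim_outliers, line 2
  5 — locate_pivot, line 10
  6 — update_gauge, line 15
  7 — main, line 31
A correct fix: line 17: replace `count // count` with `limit // count`.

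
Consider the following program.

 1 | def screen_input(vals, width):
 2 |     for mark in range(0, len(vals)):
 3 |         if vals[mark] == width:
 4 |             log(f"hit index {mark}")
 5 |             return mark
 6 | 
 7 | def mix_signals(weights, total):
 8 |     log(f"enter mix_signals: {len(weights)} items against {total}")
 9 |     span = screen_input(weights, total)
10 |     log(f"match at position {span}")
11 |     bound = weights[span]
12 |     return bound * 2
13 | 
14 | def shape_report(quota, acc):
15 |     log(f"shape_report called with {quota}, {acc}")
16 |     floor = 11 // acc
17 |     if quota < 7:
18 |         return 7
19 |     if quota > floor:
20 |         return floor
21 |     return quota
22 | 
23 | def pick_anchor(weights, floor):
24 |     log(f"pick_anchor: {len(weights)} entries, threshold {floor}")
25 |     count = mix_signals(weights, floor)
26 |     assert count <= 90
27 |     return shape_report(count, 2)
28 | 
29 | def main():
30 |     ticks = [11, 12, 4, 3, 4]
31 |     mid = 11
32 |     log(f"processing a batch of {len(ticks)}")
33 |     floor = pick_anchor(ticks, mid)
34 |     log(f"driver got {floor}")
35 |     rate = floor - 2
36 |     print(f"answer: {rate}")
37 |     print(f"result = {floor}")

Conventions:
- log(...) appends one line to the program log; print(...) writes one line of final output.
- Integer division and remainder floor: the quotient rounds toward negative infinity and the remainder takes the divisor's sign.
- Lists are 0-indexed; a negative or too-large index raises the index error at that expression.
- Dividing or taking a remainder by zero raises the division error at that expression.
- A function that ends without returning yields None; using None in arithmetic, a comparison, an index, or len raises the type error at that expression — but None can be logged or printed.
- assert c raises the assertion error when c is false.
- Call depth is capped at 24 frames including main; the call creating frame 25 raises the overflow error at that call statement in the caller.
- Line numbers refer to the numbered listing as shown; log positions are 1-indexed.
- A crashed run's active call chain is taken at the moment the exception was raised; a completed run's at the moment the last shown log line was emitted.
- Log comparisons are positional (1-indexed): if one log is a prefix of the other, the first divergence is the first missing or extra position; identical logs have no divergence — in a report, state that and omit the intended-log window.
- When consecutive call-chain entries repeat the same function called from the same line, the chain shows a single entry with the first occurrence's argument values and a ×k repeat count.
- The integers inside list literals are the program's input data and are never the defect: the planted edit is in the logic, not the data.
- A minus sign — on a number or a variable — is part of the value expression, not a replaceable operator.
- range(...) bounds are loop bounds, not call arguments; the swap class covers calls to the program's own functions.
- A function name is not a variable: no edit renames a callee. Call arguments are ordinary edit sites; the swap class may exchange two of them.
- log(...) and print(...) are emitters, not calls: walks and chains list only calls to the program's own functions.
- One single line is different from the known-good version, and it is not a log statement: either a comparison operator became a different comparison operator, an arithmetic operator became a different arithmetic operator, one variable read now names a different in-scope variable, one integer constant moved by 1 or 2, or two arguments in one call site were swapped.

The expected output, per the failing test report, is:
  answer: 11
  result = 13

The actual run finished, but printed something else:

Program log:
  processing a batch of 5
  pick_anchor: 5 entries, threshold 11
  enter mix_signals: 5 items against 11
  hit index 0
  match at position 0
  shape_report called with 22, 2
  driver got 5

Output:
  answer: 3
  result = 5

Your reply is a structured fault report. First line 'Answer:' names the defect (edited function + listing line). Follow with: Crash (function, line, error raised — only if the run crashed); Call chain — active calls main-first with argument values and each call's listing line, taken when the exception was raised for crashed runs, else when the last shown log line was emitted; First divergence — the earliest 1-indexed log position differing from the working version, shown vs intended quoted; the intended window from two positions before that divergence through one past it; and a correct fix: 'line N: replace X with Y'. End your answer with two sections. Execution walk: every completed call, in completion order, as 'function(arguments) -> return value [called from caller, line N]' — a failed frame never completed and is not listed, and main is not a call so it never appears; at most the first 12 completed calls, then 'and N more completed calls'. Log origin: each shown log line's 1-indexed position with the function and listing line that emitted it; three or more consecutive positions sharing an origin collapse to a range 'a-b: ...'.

Answer: the defect is in shape_report at line 16.
The tell: The log first diverges at position 7: the faulty run prints 'driver got 5' where the working version prints 'driver got 13'.
Call chain: main.
First divergence: at position 7 the run shows 'driver got 5' where the working version logs 'driver got 13'.
Intended log window:
  5: match at position 0
  6: shape_report called with 22, 2
  7: driver got 13
Execution walk:
  screen_input([11, 12, 4, 3, 4], 11) -> 0  [called from mix_signals, line 9]
  mix_signals([11, 12, 4, 3, 4], 11) -> 22  [called from pick_anchor, line 25]
  shape_report(22, 2) -> 5  [called from pick_anchor, line 27]
  pick_anchor([11, 12, 4, 3, 4], 11) -> 5  [called from main, line 33]
Log line origins:
  1: logged in main at line 32
  2: logged in pick_anchor at line 24
  3: logged in mix_signals at line 8
  4: logged in screen_input at line 4
  5: logged in mix_signals at line 10
  6: logged in shape_report at line 15
  7: logged in main at line 34
A correct fix: line 16: replace `//` with `+`.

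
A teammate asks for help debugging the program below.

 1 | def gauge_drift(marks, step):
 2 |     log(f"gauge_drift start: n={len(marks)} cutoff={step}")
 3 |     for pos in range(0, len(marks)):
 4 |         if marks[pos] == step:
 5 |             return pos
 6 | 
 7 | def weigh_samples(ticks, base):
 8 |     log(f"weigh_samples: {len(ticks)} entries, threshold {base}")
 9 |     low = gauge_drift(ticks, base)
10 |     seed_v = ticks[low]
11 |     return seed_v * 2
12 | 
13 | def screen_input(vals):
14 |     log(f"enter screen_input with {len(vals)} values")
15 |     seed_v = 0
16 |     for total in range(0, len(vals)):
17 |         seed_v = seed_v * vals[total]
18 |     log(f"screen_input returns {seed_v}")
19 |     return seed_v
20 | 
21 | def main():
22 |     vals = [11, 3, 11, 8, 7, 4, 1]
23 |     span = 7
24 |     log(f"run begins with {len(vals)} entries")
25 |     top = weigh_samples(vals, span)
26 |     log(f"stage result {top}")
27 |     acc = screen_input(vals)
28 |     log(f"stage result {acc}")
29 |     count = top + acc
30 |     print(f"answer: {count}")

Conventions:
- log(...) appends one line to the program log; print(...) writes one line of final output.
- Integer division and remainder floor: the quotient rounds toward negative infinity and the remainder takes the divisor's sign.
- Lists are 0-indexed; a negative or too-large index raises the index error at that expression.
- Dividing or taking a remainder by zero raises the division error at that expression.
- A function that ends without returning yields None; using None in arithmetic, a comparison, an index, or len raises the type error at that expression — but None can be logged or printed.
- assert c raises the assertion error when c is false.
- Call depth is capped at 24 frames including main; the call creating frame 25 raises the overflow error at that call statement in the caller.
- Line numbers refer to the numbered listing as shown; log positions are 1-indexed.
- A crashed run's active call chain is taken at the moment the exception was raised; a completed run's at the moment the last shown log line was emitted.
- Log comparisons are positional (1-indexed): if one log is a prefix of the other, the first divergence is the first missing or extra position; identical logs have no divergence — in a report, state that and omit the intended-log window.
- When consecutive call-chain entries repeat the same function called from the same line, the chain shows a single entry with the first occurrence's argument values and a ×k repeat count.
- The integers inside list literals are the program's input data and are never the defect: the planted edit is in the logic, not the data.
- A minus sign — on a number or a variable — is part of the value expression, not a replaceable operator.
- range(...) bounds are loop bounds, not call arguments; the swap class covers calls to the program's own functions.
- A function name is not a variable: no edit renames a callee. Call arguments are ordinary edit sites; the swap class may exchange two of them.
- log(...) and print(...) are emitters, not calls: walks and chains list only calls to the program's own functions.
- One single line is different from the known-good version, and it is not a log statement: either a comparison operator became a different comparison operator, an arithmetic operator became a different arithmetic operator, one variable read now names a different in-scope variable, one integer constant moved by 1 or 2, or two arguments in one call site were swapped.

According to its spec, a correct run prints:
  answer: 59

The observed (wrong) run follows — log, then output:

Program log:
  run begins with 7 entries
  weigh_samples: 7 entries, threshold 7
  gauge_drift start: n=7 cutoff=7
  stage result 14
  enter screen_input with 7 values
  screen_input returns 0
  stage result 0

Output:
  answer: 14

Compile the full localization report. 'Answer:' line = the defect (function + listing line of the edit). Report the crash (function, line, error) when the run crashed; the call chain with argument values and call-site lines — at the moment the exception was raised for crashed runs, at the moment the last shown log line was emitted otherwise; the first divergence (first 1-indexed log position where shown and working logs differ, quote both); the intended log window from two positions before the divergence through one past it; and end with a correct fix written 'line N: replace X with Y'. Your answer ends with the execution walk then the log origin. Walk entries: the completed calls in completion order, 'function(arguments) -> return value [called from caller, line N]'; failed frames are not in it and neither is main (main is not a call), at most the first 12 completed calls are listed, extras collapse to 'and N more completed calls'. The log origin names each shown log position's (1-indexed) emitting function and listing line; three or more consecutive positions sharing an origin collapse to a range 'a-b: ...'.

Answer: the defect is in screen_input at line 17.
The tell: The log first diverges at position 6: the faulty run prints 'screen_input returns 0' where the working version prints 'screen_input returns 45'.
Call chain: main.
First divergence: position 6 — the shown line 'screen_input returns 0' should read 'screen_input returns 45'.
Intended log window:
  4: stage result 14
  5: enter screen_input with 7 values
  6: screen_input returns 45
  7: stage result 45
Execution walk:
  gauge_drift([11, 3, 11, 8, 7, 4, 1], 7) -> 4  [called from weigh_samples, line 9]
  weigh_samples([11, 3, 11, 8, 7, 4, 1], 7) -> 14  [called from main, line 25]
  screen_input([11, 3, 11, 8, 7, 4, 1]) -> 0  [called from main, line 27]
Log origins:
  1: emitted by main (line 24)
  2: emitted by weigh_samples (line 8)
  3: emitted by gauge_drift (line 2)
  4: emitted by main (line 26)
  5: emitted by screen_input (line 14)
  6: emitted by screen_input (line 18)
  7: emitted by main (line 28)
A correct fix: line 17: replace `*` with `+`.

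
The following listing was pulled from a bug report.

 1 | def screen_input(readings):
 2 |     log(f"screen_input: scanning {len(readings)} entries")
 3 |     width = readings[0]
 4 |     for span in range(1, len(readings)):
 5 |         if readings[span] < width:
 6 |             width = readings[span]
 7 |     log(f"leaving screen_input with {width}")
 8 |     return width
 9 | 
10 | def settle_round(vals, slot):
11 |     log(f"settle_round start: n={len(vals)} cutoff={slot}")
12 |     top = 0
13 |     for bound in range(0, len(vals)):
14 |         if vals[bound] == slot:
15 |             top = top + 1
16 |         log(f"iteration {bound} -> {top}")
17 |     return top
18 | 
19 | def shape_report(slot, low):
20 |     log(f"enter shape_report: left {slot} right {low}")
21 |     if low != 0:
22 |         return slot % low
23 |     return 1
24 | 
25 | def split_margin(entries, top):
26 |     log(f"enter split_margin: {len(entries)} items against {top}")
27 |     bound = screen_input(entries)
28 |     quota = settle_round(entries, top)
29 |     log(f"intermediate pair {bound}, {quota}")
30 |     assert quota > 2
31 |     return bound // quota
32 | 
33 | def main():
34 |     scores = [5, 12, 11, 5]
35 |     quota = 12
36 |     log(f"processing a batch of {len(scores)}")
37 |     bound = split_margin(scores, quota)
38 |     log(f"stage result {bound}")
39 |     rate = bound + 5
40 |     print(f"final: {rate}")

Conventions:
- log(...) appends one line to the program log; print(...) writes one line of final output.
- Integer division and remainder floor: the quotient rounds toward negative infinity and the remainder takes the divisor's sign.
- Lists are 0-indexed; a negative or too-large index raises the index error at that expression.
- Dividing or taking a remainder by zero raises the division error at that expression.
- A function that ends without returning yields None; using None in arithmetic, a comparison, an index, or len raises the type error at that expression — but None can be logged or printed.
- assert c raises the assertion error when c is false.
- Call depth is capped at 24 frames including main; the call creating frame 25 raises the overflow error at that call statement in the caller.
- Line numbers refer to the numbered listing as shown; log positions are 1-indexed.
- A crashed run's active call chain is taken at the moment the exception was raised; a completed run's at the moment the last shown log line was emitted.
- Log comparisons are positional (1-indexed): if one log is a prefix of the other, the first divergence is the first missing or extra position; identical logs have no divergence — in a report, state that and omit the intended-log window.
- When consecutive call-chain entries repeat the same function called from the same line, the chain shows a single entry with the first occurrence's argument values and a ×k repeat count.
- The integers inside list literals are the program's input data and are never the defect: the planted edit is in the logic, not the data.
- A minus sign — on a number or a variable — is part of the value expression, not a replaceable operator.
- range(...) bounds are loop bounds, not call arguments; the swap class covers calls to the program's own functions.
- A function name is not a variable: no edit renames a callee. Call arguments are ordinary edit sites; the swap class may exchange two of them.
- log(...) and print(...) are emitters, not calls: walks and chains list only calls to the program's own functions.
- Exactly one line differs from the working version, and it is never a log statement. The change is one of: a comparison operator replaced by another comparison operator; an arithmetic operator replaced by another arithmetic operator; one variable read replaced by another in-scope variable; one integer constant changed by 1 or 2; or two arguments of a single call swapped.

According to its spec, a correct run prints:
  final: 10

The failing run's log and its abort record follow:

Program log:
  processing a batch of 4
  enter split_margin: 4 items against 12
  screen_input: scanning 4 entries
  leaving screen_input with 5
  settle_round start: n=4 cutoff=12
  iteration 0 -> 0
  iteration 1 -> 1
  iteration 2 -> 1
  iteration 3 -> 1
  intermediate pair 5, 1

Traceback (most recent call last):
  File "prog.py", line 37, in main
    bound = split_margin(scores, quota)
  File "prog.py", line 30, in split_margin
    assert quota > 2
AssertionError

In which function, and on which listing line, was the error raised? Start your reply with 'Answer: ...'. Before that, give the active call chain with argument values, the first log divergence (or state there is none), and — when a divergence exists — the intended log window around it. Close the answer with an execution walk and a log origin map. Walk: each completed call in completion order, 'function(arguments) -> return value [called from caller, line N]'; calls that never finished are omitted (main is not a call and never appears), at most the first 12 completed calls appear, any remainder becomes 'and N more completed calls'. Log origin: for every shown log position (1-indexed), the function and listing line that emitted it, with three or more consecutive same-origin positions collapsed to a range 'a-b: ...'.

Answer: the error was raised in split_margin, line 30.
Key fact: The log ends early — 10 lines, where the working version next logs 'stage result 5'.
Call chain: main -> split_margin([5, 12, 11, 5], 12) (called at line 37).
First divergence: position 11 (shown log ended at 10 lines; the working version continues: 'stage result 5').
Intended log window:
  9: iteration 3 -> 1
  10: intermediate pair 5, 1
  11: stage result 5
Execution walk:
  screen_input([5, 12, 11, 5]) -> 5  [called from split_margin, line 27]
  settle_round([5, 12, 11, 5], 12) -> 1  [called from split_margin, line 28]
Origin of each log line:
  1: logged in main at line 36
  2: logged in split_margin at line 26
  3: logged in screen_input at line 2
  4: logged in screen_input at line 7
  5: logged in settle_round at line 11
  6-9: logged in settle_round at line 16
  10: logged in split_margin at line 29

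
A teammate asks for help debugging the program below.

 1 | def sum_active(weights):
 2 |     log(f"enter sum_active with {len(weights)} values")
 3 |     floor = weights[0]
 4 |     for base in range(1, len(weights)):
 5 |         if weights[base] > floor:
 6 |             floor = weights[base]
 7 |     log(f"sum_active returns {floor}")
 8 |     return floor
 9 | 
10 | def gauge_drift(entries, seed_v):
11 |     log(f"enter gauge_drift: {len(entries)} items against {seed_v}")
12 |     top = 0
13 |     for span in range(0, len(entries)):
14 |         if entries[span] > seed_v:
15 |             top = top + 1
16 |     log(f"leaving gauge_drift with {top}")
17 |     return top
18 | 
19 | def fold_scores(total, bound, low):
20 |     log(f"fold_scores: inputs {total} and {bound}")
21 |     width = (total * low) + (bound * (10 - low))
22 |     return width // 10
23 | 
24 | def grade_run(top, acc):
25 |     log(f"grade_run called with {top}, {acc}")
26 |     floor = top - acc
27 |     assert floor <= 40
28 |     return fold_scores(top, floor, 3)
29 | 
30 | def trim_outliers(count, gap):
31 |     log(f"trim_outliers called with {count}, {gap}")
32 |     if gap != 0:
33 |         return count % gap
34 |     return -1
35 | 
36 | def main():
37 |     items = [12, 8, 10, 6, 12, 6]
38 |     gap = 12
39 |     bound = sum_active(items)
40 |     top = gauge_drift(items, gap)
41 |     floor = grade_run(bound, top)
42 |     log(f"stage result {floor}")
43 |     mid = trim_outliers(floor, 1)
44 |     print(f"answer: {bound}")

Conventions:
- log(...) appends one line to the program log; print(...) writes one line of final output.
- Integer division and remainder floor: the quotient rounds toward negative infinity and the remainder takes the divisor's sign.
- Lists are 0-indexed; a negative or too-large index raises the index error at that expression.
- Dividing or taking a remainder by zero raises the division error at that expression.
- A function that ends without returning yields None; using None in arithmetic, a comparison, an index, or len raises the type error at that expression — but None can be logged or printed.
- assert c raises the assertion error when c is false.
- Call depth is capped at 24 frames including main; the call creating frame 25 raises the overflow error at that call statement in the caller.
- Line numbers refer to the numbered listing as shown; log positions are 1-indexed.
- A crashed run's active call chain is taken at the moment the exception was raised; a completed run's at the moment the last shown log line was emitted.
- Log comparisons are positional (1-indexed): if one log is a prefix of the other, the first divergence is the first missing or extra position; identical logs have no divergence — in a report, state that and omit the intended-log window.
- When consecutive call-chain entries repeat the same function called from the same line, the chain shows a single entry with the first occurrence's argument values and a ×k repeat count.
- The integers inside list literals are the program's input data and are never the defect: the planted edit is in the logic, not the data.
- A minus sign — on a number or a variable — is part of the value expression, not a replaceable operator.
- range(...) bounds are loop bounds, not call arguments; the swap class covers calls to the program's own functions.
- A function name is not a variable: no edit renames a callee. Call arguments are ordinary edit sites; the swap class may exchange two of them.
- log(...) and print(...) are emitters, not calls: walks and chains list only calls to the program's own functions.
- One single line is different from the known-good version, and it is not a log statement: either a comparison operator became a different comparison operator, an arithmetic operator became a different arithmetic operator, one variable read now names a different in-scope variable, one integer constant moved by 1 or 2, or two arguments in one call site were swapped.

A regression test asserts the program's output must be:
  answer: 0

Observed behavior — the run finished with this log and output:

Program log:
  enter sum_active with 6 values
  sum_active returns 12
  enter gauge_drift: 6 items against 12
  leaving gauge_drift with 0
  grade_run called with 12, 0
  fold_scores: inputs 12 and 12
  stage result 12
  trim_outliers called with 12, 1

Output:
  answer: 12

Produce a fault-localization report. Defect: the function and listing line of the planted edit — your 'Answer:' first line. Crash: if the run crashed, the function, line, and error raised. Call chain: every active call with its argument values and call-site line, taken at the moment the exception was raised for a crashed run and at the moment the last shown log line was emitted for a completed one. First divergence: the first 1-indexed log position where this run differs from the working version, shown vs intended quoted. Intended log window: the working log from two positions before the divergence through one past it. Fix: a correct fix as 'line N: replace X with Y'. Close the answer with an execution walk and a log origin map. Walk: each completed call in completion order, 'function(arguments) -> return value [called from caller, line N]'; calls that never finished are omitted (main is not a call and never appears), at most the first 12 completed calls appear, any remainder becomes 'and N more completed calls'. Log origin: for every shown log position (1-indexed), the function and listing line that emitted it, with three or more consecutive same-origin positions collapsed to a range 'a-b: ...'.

Answer: the defect is in main at line 44.
The tell: Log streams are identical — the defect surfaces only in the printed output.
Call chain: main -> trim_outliers(12, 1) (called at line 43).
First divergence: none; the two logs match at every position.
Execution walk:
  sum_active([12, 8, 10, 6, 12, 6]) -> 12  [called from main, line 39]
  gauge_drift([12, 8, 10, 6, 12, 6], 12) -> 0  [called from main, line 40]
  fold_scores(12, 12, 3) -> 12  [called from grade_run, line 28]
  grade_run(12, 0) -> 12  [called from main, line 41]
  trim_outliers(12, 1) -> 0  [called from main, line 43]
Log origins:
  1: logged in sum_active at line 2
  2: logged in sum_active at line 7
  3: logged in gauge_drift at line 11
  4: logged in gauge_drift at line 16
  5: logged in grade_run at line 25
  6: logged in fold_scores at line 20
  7: logged in main at line 42
  8: logged in trim_outliers at line 31
A correct fix: line 44: replace `bound` with `mid`.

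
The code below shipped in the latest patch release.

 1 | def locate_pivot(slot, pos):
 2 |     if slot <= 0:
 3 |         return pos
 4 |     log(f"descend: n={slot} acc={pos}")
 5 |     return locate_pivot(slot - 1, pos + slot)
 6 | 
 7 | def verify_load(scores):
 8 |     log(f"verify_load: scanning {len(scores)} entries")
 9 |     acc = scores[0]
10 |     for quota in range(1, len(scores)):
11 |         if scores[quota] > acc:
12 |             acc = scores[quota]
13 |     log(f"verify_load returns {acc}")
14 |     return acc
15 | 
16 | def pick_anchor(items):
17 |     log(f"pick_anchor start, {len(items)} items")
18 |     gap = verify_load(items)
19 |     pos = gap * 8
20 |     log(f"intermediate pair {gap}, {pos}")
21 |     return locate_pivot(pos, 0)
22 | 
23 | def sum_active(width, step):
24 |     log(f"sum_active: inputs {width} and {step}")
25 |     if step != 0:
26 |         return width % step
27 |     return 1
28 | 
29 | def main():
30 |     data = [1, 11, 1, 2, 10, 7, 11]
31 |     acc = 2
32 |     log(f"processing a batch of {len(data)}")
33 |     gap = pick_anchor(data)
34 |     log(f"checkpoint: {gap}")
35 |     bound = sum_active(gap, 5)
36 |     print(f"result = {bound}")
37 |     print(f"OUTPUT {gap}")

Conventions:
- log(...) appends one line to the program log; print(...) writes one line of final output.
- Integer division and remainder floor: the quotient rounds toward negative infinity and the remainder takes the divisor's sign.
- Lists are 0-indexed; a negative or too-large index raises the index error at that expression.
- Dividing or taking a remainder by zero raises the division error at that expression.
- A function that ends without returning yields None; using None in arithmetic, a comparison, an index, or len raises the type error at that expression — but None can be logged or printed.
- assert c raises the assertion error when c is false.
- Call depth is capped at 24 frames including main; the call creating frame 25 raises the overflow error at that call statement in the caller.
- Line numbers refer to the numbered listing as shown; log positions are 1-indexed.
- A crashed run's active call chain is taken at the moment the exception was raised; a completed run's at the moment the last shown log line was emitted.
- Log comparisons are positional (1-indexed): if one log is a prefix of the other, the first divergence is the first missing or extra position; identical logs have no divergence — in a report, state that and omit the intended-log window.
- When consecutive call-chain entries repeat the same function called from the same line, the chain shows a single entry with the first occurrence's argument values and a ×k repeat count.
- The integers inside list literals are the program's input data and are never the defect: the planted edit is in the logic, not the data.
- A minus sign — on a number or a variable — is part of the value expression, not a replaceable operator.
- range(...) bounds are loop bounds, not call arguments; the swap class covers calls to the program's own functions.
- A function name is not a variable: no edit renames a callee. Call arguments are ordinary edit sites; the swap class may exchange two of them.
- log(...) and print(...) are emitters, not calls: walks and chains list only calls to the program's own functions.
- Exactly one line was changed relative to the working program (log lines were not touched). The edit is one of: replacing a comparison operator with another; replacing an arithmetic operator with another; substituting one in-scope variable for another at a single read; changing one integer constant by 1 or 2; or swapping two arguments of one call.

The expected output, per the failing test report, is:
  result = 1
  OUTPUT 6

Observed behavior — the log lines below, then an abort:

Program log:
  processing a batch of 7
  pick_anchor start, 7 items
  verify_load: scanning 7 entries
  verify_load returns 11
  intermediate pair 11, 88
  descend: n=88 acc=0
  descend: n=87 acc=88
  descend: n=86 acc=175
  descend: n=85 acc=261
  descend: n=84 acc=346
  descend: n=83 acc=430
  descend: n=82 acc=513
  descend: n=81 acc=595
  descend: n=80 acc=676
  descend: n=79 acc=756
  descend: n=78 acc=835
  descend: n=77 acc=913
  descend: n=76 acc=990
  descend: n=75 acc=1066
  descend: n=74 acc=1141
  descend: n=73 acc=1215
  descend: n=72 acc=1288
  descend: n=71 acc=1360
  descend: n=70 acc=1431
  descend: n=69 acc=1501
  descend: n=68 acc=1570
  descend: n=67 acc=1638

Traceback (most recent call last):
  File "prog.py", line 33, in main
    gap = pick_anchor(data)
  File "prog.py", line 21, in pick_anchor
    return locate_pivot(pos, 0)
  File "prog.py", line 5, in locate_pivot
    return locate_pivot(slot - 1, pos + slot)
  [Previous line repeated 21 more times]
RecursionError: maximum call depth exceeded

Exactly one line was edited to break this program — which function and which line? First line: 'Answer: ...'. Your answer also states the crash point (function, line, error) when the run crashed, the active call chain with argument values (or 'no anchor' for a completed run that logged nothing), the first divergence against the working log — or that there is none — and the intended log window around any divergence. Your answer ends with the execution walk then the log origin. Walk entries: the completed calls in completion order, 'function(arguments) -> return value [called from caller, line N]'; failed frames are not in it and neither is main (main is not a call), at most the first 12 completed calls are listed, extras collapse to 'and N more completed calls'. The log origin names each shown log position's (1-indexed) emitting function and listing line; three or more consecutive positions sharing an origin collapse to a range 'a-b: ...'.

Answer: the defect is in pick_anchor at line 19.
Core observation: The earliest visible damage is log position 5 — 'intermediate pair 11, 88' rather than the intended 'intermediate pair 11, 3'.
Crash: locate_pivot, line 5, RecursionError.
Call chain: main -> pick_anchor([1, 11, 1, 2, 10, 7, 11]) (called at line 33) -> locate_pivot(88, 0) (called at line 21) -> locate_pivot(87, 88) (called at line 5) ×21.
First divergence: position 5 — shown 'intermediate pair 11, 88', intended 'intermediate pair 11, 3'.
Intended log window:
  3: verify_load: scanning 7 entries
  4: verify_load returns 11
  5: intermediate pair 11, 3
  6: descend: n=3 acc=0
Execution walk:
  verify_load([1, 11, 1, 2, 10, 7, 11]) -> 11  [called from pick_anchor, line 18]
Log origin:
  1 — main, line 32
  2 — pick_anchor, line 17
  3 — verify_load, line 8
  4 — verify_load, line 13
  5 — pick_anchor, line 20
  6-27 — locate_pivot, line 4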